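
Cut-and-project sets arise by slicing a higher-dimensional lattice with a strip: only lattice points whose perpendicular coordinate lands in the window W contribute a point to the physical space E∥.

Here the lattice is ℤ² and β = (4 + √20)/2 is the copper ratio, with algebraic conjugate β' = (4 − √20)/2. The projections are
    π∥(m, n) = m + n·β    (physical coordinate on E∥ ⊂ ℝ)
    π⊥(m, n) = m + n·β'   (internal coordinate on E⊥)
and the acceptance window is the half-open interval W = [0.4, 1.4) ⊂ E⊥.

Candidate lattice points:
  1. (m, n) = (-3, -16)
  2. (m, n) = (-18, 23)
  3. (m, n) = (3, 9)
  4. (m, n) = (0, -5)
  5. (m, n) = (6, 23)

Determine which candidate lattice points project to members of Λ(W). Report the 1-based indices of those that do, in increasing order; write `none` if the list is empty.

Compute β' = (4−√20)/2 = -0.2361, so π⊥(m,n) = m -0.2361·n.
[1] lift (-3,-16): star map gives 0.7771; window check 0.4 ≤ 0.7771 < 1.4 is true → IN Λ
[2] lift (-18,23): star map gives -23.4296; window check 0.4 ≤ -23.4296 < 1.4 is false → out
[3] lift (3,9): star map gives 0.8754; window check 0.4 ≤ 0.8754 < 1.4 is true → IN Λ
[4] lift (0,-5): star map gives 1.1803; window check 0.4 ≤ 1.1803 < 1.4 is true → IN Λ
[5] lift (6,23): star map gives 0.5704; window check 0.4 ≤ 0.5704 < 1.4 is true → IN Λ

1, 3, 4, 5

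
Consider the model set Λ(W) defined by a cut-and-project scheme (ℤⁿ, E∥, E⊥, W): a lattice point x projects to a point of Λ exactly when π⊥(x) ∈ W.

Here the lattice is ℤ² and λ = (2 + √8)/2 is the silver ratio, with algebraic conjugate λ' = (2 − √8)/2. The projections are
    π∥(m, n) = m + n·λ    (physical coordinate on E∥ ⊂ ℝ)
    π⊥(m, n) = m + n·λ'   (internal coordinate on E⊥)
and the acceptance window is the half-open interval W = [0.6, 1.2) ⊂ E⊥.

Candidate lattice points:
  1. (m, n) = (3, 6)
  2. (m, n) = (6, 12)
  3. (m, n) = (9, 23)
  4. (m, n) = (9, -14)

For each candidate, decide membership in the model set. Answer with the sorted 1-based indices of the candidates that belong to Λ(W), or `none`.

2

λ' = (2−√8)/2 ≈ -0.41421.
#1 (3,6): internal coord 3 + (6)·λ' = +0.51472; +0.51472 ∉ [0.6, 1.2) → out
#2 (6,12): internal coord 6 + (12)·λ' = +1.02944; +1.02944 ∈ [0.6, 1.2) → IN Λ
#3 (9,23): internal coord 9 + (23)·λ' = -0.52691; -0.52691 ∉ [0.6, 1.2) → out
#4 (9,-14): internal coord 9 + (-14)·λ' = +14.79899; +14.79899 ∉ [0.6, 1.2) → out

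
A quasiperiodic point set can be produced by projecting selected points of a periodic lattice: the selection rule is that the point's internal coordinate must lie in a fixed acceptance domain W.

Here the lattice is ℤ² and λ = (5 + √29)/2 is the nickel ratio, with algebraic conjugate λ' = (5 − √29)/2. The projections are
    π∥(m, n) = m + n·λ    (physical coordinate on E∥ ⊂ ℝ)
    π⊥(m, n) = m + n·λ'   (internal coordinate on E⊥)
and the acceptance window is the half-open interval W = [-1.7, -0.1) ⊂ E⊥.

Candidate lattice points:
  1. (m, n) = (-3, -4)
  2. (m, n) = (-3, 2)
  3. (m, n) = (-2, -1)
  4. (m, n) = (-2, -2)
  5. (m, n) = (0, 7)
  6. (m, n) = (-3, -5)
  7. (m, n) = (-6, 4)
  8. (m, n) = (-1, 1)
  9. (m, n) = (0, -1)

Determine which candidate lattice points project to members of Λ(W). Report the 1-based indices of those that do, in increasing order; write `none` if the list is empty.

λ' = (5−√29)/2 ≈ -0.1926.
#1 (-3,-4): internal coord -3 + (-4)·λ' = -2.2297; -2.2297 ∉ [-1.7, -0.1) → out
#2 (-3,2): internal coord -3 + (2)·λ' = -3.3852; -3.3852 ∉ [-1.7, -0.1) → out
#3 (-2,-1): internal coord -2 + (-1)·λ' = -1.8074; -1.8074 ∉ [-1.7, -0.1) → out
#4 (-2,-2): internal coord -2 + (-2)·λ' = -1.6148; -1.6148 ∈ [-1.7, -0.1) → IN Λ
#5 (0,7): internal coord 0 + (7)·λ' = -1.3481; -1.3481 ∈ [-1.7, -0.1) → IN Λ
#6 (-3,-5): internal coord -3 + (-5)·λ' = -2.0371; -2.0371 ∉ [-1.7, -0.1) → out
#7 (-6,4): internal coord -6 + (4)·λ' = -6.7703; -6.7703 ∉ [-1.7, -0.1) → out
#8 (-1,1): internal coord -1 + (1)·λ' = -1.1926; -1.1926 ∈ [-1.7, -0.1) → IN Λ
#9 (0,-1): internal coord 0 + (-1)·λ' = +0.1926; +0.1926 ∉ [-1.7, -0.1) → out

4, 5, 8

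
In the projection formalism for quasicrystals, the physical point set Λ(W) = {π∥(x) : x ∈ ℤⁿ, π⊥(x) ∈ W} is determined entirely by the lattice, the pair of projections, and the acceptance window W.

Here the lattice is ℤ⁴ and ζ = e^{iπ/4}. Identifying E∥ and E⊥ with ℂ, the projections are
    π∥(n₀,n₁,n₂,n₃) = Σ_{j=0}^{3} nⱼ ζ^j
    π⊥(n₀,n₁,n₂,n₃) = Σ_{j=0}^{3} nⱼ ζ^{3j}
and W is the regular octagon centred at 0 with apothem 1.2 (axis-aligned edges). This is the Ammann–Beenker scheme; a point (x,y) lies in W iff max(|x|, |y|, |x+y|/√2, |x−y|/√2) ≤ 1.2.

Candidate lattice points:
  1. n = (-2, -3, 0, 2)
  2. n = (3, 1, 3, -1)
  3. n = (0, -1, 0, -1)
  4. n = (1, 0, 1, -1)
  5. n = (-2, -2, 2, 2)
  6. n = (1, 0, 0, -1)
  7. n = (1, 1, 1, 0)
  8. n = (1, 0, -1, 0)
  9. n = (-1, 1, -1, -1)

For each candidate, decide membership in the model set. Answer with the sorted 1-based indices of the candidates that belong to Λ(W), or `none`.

With ζ = e^{iπ/4} the internal vectors are ζ^0,ζ^3,ζ^6,ζ^9.
#1 (-2, -3, 0, 2): internal (1.535534, -0.707107); octagon support 1.585786 vs apothem 1.2 → ∉ W
#2 (3, 1, 3, -1): internal (1.585786, -3.000000); octagon support 3.242641 vs apothem 1.2 → ∉ W
#3 (0, -1, 0, -1): internal (0.000000, -1.414214); octagon support 1.414214 vs apothem 1.2 → ∉ W
#4 (1, 0, 1, -1): internal (0.292893, -1.707107); octagon support 1.707107 vs apothem 1.2 → ∉ W
#5 (-2, -2, 2, 2): internal (0.828427, -2.000000); octagon support 2.000000 vs apothem 1.2 → ∉ W
#6 (1, 0, 0, -1): internal (0.292893, -0.707107); octagon support 0.707107 vs apothem 1.2 → ∈ W
#7 (1, 1, 1, 0): internal (0.292893, -0.292893); octagon support 0.414214 vs apothem 1.2 → ∈ W
#8 (1, 0, -1, 0): internal (1.000000, 1.000000); octagon support 1.414214 vs apothem 1.2 → ∉ W
#9 (-1, 1, -1, -1): internal (-2.414214, 1.000000); octagon support 2.414214 vs apothem 1.2 → ∉ W

6, 7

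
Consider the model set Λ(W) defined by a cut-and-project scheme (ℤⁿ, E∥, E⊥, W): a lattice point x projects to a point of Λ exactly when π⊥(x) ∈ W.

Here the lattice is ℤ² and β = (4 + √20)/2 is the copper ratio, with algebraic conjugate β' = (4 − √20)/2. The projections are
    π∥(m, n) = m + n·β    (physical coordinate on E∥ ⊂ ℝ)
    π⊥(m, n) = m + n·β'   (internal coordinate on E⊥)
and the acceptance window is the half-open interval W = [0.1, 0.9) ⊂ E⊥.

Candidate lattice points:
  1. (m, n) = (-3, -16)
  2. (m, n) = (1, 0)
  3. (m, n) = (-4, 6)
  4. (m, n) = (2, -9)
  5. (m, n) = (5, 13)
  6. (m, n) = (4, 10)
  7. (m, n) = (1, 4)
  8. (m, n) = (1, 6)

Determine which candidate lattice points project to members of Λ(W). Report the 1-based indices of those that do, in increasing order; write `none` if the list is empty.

Numerically β ≈ 4.2361 and β' = −1/β ≈ -0.2361.
#1 (-3,-16): internal coord -3 + (-16)·β' = +0.7771; +0.7771 ∈ [0.1, 0.9) → IN Λ
#2 (1,0): internal coord 1 + (0)·β' = +1.0000; +1.0000 ∉ [0.1, 0.9) → out
#3 (-4,6): internal coord -4 + (6)·β' = -5.4164; -5.4164 ∉ [0.1, 0.9) → out
#4 (2,-9): internal coord 2 + (-9)·β' = +4.1246; +4.1246 ∉ [0.1, 0.9) → out
#5 (5,13): internal coord 5 + (13)·β' = +1.9311; +1.9311 ∉ [0.1, 0.9) → out
#6 (4,10): internal coord 4 + (10)·β' = +1.6393; +1.6393 ∉ [0.1, 0.9) → out
#7 (1,4): internal coord 1 + (4)·β' = +0.0557; +0.0557 ∉ [0.1, 0.9) → out
#8 (1,6): internal coord 1 + (6)·β' = -0.4164; -0.4164 ∉ [0.1, 0.9) → out

1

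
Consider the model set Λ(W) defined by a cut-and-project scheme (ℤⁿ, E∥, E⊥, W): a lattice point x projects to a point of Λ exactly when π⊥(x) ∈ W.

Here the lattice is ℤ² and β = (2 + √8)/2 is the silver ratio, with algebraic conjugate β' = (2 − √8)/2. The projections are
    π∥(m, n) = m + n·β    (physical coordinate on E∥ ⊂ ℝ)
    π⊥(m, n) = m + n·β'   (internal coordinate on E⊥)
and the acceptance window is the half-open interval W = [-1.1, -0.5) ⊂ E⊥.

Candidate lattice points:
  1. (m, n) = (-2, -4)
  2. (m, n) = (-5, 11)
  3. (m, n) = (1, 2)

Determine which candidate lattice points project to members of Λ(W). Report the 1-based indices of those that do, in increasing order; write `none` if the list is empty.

Numerically β ≈ 2.4142 and β' = −1/β ≈ -0.4142.
candidate 1: (m,n)=(-2,-4) → π∥ = -2-4·β ≈ -11.6569, π⊥ = -2-4·β' ≈ -0.3431 ∉ [-1.1, -0.5) ⇒ out
candidate 2: (m,n)=(-5,11) → π∥ = -5+11·β ≈ 21.5563, π⊥ = -5+11·β' ≈ -9.5563 ∉ [-1.1, -0.5) ⇒ out
candidate 3: (m,n)=(1,2) → π∥ = 1+2·β ≈ 5.8284, π⊥ = 1+2·β' ≈ 0.1716 ∉ [-1.1, -0.5) ⇒ out

none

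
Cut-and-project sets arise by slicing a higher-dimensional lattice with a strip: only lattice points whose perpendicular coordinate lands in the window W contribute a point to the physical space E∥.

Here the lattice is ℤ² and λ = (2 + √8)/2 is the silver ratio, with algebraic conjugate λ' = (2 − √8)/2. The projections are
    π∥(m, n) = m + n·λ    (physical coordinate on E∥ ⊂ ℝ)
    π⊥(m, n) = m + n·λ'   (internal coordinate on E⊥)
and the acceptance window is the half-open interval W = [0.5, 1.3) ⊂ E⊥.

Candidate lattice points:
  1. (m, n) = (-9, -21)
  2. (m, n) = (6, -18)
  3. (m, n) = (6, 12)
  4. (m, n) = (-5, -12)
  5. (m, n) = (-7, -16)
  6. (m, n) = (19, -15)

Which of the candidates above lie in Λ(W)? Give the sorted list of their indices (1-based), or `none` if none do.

3

Numerically λ ≈ 2.41421 and λ' = −1/λ ≈ -0.41421.
candidate 1: (m,n)=(-9,-21) → π∥ = -9-21·λ ≈ -59.69848, π⊥ = -9-21·λ' ≈ -0.30152 ∉ [0.5, 1.3) ⇒ out
candidate 2: (m,n)=(6,-18) → π∥ = 6-18·λ ≈ -37.45584, π⊥ = 6-18·λ' ≈ 13.45584 ∉ [0.5, 1.3) ⇒ out
candidate 3: (m,n)=(6,12) → π∥ = 6+12·λ ≈ 34.97056, π⊥ = 6+12·λ' ≈ 1.02944 ∈ [0.5, 1.3) ⇒ IN Λ
candidate 4: (m,n)=(-5,-12) → π∥ = -5-12·λ ≈ -33.97056, π⊥ = -5-12·λ' ≈ -0.02944 ∉ [0.5, 1.3) ⇒ out
candidate 5: (m,n)=(-7,-16) → π∥ = -7-16·λ ≈ -45.62742, π⊥ = -7-16·λ' ≈ -0.37258 ∉ [0.5, 1.3) ⇒ out
candidate 6: (m,n)=(19,-15) → π∥ = 19-15·λ ≈ -17.21320, π⊥ = 19-15·λ' ≈ 25.21320 ∉ [0.5, 1.3) ⇒ out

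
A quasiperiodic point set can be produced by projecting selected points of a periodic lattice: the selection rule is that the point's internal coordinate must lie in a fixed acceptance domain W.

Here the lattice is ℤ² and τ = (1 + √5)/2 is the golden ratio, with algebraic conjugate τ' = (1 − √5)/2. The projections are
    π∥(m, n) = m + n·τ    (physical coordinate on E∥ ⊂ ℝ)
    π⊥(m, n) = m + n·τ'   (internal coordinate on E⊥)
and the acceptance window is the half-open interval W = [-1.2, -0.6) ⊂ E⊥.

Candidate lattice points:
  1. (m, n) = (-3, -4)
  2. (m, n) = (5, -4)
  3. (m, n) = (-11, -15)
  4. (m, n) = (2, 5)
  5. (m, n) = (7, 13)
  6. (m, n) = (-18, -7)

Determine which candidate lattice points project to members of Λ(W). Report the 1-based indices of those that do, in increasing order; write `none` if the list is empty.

4, 5

Numerically τ ≈ 1.618034 and τ' = −1/τ ≈ -0.618034.
[1] lift (-3,-4): star map gives -0.527864; window check -1.2 ≤ -0.527864 < -0.6 is false → out
[2] lift (5,-4): star map gives 7.472136; window check -1.2 ≤ 7.472136 < -0.6 is false → out
[3] lift (-11,-15): star map gives -1.729490; window check -1.2 ≤ -1.729490 < -0.6 is false → out
[4] lift (2,5): star map gives -1.090170; window check -1.2 ≤ -1.090170 < -0.6 is true → IN Λ
[5] lift (7,13): star map gives -1.034442; window check -1.2 ≤ -1.034442 < -0.6 is true → IN Λ
[6] lift (-18,-7): star map gives -13.673762; window check -1.2 ≤ -13.673762 < -0.6 is false → out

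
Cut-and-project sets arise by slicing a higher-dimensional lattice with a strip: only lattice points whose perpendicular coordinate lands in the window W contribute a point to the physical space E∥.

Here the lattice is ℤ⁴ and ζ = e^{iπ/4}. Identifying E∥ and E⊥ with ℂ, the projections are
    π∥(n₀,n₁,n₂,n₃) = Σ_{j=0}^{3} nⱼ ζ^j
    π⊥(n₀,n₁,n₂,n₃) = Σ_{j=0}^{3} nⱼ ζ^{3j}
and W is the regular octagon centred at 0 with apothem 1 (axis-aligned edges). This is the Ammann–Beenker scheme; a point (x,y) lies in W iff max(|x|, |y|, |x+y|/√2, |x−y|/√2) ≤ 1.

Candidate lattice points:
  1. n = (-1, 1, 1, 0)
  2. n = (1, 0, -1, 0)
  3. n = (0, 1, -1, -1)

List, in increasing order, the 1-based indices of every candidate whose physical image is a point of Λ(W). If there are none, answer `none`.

none

π⊥(n) = n₀ + n₁ζ³ + n₂ζ⁶ + n₃ζ⁹ where ζ = e^{iπ/4}.
candidate 1: n = (-1, 1, 1, 0) → π⊥ ≈ (-1.70711, -0.29289); max(|x|,|y|,|x±y|/√2) = 1.70711 > 1 ⇒ ∉ W
candidate 2: n = (1, 0, -1, 0) → π⊥ ≈ (+1.00000, +1.00000); max(|x|,|y|,|x±y|/√2) = 1.41421 > 1 ⇒ ∉ W
candidate 3: n = (0, 1, -1, -1) → π⊥ ≈ (-1.41421, +1.00000); max(|x|,|y|,|x±y|/√2) = 1.70711 > 1 ⇒ ∉ W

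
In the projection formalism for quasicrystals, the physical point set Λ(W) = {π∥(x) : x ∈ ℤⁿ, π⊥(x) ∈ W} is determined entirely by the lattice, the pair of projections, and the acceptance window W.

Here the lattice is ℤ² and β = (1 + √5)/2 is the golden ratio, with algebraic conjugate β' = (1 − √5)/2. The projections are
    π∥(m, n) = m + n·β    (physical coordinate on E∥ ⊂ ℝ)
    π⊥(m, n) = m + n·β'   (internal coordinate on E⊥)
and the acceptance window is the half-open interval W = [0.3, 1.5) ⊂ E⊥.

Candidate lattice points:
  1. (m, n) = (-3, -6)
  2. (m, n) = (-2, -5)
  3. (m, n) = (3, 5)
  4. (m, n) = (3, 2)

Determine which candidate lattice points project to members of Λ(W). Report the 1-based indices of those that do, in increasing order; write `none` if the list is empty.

β' = (1−√5)/2 ≈ -0.61803.
#1 (-3,-6): internal coord -3 + (-6)·β' = +0.70820; +0.70820 ∈ [0.3, 1.5) → IN Λ
#2 (-2,-5): internal coord -2 + (-5)·β' = +1.09017; +1.09017 ∈ [0.3, 1.5) → IN Λ
#3 (3,5): internal coord 3 + (5)·β' = -0.09017; -0.09017 ∉ [0.3, 1.5) → out
#4 (3,2): internal coord 3 + (2)·β' = +1.76393; +1.76393 ∉ [0.3, 1.5) → out

1, 2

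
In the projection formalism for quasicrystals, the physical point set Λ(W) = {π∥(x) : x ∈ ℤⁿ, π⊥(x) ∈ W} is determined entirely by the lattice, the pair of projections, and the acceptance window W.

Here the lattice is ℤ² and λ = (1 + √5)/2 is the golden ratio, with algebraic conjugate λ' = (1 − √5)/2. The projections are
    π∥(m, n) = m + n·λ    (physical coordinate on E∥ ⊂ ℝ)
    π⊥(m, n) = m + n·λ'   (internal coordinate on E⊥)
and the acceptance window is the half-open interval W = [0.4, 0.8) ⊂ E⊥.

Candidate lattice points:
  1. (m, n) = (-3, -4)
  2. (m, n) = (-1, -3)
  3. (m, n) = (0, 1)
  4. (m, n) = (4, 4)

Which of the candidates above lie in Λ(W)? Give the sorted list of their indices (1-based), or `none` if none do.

none

Compute λ' = (1−√5)/2 = -0.61803, so π⊥(m,n) = m -0.61803·n.
#1 (-3,-4): internal coord -3 + (-4)·λ' = -0.52786; -0.52786 ∉ [0.4, 0.8) → out
#2 (-1,-3): internal coord -1 + (-3)·λ' = +0.85410; +0.85410 ∉ [0.4, 0.8) → out
#3 (0,1): internal coord 0 + (1)·λ' = -0.61803; -0.61803 ∉ [0.4, 0.8) → out
#4 (4,4): internal coord 4 + (4)·λ' = +1.52786; +1.52786 ∉ [0.4, 0.8) → out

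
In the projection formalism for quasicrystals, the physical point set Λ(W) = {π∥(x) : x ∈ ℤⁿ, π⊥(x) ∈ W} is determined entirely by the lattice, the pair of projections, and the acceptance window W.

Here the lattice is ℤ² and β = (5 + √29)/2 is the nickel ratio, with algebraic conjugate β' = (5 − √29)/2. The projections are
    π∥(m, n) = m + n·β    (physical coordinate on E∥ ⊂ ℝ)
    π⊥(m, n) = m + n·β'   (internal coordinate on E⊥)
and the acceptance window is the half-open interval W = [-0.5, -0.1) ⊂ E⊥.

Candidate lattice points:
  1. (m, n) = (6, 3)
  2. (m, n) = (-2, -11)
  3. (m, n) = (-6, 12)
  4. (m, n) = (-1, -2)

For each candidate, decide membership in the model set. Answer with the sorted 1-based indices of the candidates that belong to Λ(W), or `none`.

β' = (5−√29)/2 ≈ -0.192582.
[1] lift (6,3): star map gives 5.422253; window check -0.5 ≤ 5.422253 < -0.1 is false → out
[2] lift (-2,-11): star map gives 0.118406; window check -0.5 ≤ 0.118406 < -0.1 is false → out
[3] lift (-6,12): star map gives -8.310989; window check -0.5 ≤ -8.310989 < -0.1 is false → out
[4] lift (-1,-2): star map gives -0.614835; window check -0.5 ≤ -0.614835 < -0.1 is false → out

none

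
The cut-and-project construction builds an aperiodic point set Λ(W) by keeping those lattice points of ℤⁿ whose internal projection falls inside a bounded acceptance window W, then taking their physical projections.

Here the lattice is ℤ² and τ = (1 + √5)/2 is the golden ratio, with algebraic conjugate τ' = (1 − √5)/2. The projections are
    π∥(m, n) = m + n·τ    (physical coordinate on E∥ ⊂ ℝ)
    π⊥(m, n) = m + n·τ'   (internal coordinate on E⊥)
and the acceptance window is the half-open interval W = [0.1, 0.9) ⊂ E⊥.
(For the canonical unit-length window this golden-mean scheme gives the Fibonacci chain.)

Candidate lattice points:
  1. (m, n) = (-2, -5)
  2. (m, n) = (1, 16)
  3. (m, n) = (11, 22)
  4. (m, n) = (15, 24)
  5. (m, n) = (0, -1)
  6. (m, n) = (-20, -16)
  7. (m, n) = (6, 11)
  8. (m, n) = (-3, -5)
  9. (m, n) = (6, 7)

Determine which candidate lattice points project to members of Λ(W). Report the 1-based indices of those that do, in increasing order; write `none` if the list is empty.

4, 5

τ' = (1−√5)/2 ≈ -0.61803.
candidate 1: (m,n)=(-2,-5) → π∥ = -2-5·τ ≈ -10.09017, π⊥ = -2-5·τ' ≈ 1.09017 ∉ [0.1, 0.9) ⇒ out
candidate 2: (m,n)=(1,16) → π∥ = 1+16·τ ≈ 26.88854, π⊥ = 1+16·τ' ≈ -8.88854 ∉ [0.1, 0.9) ⇒ out
candidate 3: (m,n)=(11,22) → π∥ = 11+22·τ ≈ 46.59675, π⊥ = 11+22·τ' ≈ -2.59675 ∉ [0.1, 0.9) ⇒ out
candidate 4: (m,n)=(15,24) → π∥ = 15+24·τ ≈ 53.83282, π⊥ = 15+24·τ' ≈ 0.16718 ∈ [0.1, 0.9) ⇒ IN Λ
candidate 5: (m,n)=(0,-1) → π∥ = 0-1·τ ≈ -1.61803, π⊥ = 0-1·τ' ≈ 0.61803 ∈ [0.1, 0.9) ⇒ IN Λ
candidate 6: (m,n)=(-20,-16) → π∥ = -20-16·τ ≈ -45.88854, π⊥ = -20-16·τ' ≈ -10.11146 ∉ [0.1, 0.9) ⇒ out
candidate 7: (m,n)=(6,11) → π∥ = 6+11·τ ≈ 23.79837, π⊥ = 6+11·τ' ≈ -0.79837 ∉ [0.1, 0.9) ⇒ out
candidate 8: (m,n)=(-3,-5) → π∥ = -3-5·τ ≈ -11.09017, π⊥ = -3-5·τ' ≈ 0.09017 ∉ [0.1, 0.9) ⇒ out
candidate 9: (m,n)=(6,7) → π∥ = 6+7·τ ≈ 17.32624, π⊥ = 6+7·τ' ≈ 1.67376 ∉ [0.1, 0.9) ⇒ out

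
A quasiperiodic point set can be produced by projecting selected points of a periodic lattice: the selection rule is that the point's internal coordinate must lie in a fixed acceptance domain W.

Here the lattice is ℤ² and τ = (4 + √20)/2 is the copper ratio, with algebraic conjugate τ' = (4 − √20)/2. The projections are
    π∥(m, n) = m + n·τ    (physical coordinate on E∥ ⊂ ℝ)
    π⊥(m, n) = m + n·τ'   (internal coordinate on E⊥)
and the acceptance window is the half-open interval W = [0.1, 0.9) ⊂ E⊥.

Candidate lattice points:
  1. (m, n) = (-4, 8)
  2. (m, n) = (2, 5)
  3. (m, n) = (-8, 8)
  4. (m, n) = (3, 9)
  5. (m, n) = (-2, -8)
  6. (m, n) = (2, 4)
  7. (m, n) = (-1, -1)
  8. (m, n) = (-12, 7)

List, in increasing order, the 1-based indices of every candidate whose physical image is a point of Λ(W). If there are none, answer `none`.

2, 4

Numerically τ ≈ 4.236068 and τ' = −1/τ ≈ -0.236068.
#1 (-4,8): internal coord -4 + (8)·τ' = -5.888544; -5.888544 ∉ [0.1, 0.9) → out
#2 (2,5): internal coord 2 + (5)·τ' = +0.819660; +0.819660 ∈ [0.1, 0.9) → IN Λ
#3 (-8,8): internal coord -8 + (8)·τ' = -9.888544; -9.888544 ∉ [0.1, 0.9) → out
#4 (3,9): internal coord 3 + (9)·τ' = +0.875388; +0.875388 ∈ [0.1, 0.9) → IN Λ
#5 (-2,-8): internal coord -2 + (-8)·τ' = -0.111456; -0.111456 ∉ [0.1, 0.9) → out
#6 (2,4): internal coord 2 + (4)·τ' = +1.055728; +1.055728 ∉ [0.1, 0.9) → out
#7 (-1,-1): internal coord -1 + (-1)·τ' = -0.763932; -0.763932 ∉ [0.1, 0.9) → out
#8 (-12,7): internal coord -12 + (7)·τ' = -13.652476; -13.652476 ∉ [0.1, 0.9) → out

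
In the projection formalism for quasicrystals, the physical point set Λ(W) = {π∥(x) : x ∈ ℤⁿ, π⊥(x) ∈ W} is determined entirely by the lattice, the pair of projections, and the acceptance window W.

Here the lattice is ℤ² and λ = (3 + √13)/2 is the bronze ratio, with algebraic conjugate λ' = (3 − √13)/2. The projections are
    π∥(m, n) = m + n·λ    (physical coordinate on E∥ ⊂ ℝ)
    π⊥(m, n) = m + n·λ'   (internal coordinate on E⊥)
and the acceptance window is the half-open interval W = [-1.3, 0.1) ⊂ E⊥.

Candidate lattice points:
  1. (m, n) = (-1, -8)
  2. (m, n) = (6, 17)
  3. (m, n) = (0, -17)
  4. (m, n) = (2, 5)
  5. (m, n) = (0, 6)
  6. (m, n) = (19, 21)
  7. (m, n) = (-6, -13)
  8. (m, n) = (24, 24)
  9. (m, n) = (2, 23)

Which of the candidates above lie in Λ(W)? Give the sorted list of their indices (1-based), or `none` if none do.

none

Numerically λ ≈ 3.302776 and λ' = −1/λ ≈ -0.302776.
#1 (-1,-8): internal coord -1 + (-8)·λ' = +1.422205; +1.422205 ∉ [-1.3, 0.1) → out
#2 (6,17): internal coord 6 + (17)·λ' = +0.852814; +0.852814 ∉ [-1.3, 0.1) → out
#3 (0,-17): internal coord 0 + (-17)·λ' = +5.147186; +5.147186 ∉ [-1.3, 0.1) → out
#4 (2,5): internal coord 2 + (5)·λ' = +0.486122; +0.486122 ∉ [-1.3, 0.1) → out
#5 (0,6): internal coord 0 + (6)·λ' = -1.816654; -1.816654 ∉ [-1.3, 0.1) → out
#6 (19,21): internal coord 19 + (21)·λ' = +12.641712; +12.641712 ∉ [-1.3, 0.1) → out
#7 (-6,-13): internal coord -6 + (-13)·λ' = -2.063917; -2.063917 ∉ [-1.3, 0.1) → out
#8 (24,24): internal coord 24 + (24)·λ' = +16.733385; +16.733385 ∉ [-1.3, 0.1) → out
#9 (2,23): internal coord 2 + (23)·λ' = -4.963840; -4.963840 ∉ [-1.3, 0.1) → out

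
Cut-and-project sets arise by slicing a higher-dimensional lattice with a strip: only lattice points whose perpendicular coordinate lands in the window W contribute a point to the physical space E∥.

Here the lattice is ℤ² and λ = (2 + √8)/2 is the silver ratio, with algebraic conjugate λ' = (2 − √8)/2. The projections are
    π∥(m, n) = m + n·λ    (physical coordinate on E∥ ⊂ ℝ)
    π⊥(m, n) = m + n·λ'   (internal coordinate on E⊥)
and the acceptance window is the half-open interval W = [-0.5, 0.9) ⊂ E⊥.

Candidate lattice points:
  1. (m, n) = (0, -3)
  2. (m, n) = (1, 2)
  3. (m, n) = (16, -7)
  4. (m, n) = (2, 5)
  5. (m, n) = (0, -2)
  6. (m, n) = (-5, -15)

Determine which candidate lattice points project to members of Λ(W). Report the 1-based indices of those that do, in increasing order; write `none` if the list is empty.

2, 4, 5

λ' = (2−√8)/2 ≈ -0.4142.
[1] lift (0,-3): star map gives 1.2426; window check -0.5 ≤ 1.2426 < 0.9 is false → out
[2] lift (1,2): star map gives 0.1716; window check -0.5 ≤ 0.1716 < 0.9 is true → IN Λ
[3] lift (16,-7): star map gives 18.8995; window check -0.5 ≤ 18.8995 < 0.9 is false → out
[4] lift (2,5): star map gives -0.0711; window check -0.5 ≤ -0.0711 < 0.9 is true → IN Λ
[5] lift (0,-2): star map gives 0.8284; window check -0.5 ≤ 0.8284 < 0.9 is true → IN Λ
[6] lift (-5,-15): star map gives 1.2132; window check -0.5 ≤ 1.2132 < 0.9 is false → out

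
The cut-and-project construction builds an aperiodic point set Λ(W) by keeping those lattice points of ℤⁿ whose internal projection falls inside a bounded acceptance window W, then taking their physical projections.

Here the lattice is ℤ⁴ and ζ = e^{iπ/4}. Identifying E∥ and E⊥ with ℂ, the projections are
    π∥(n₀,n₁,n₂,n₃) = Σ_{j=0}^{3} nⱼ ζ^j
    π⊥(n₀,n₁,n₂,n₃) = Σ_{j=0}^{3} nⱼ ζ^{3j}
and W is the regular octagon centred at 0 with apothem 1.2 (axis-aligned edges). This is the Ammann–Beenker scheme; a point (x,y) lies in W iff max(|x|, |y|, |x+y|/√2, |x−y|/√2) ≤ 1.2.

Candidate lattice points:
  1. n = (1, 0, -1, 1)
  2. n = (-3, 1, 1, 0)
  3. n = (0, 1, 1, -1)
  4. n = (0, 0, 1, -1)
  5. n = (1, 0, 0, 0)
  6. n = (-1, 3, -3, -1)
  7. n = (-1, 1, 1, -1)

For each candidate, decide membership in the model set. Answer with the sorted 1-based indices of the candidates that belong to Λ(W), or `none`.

5

π⊥(n) = n₀ + n₁ζ³ + n₂ζ⁶ + n₃ζ⁹ where ζ = e^{iπ/4}.
candidate 1: n = (1, 0, -1, 1) → π⊥ ≈ (+1.70711, +1.70711); max(|x|,|y|,|x±y|/√2) = 2.41421 > 1.2 ⇒ ∉ W
candidate 2: n = (-3, 1, 1, 0) → π⊥ ≈ (-3.70711, -0.29289); max(|x|,|y|,|x±y|/√2) = 3.70711 > 1.2 ⇒ ∉ W
candidate 3: n = (0, 1, 1, -1) → π⊥ ≈ (-1.41421, -1.00000); max(|x|,|y|,|x±y|/√2) = 1.70711 > 1.2 ⇒ ∉ W
candidate 4: n = (0, 0, 1, -1) → π⊥ ≈ (-0.70711, -1.70711); max(|x|,|y|,|x±y|/√2) = 1.70711 > 1.2 ⇒ ∉ W
candidate 5: n = (1, 0, 0, 0) → π⊥ ≈ (+1.00000, +0.00000); max(|x|,|y|,|x±y|/√2) = 1.00000 ≤ 1.2 ⇒ ∈ W
candidate 6: n = (-1, 3, -3, -1) → π⊥ ≈ (-3.82843, +4.41421); max(|x|,|y|,|x±y|/√2) = 5.82843 > 1.2 ⇒ ∉ W
candidate 7: n = (-1, 1, 1, -1) → π⊥ ≈ (-2.41421, -1.00000); max(|x|,|y|,|x±y|/√2) = 2.41421 > 1.2 ⇒ ∉ W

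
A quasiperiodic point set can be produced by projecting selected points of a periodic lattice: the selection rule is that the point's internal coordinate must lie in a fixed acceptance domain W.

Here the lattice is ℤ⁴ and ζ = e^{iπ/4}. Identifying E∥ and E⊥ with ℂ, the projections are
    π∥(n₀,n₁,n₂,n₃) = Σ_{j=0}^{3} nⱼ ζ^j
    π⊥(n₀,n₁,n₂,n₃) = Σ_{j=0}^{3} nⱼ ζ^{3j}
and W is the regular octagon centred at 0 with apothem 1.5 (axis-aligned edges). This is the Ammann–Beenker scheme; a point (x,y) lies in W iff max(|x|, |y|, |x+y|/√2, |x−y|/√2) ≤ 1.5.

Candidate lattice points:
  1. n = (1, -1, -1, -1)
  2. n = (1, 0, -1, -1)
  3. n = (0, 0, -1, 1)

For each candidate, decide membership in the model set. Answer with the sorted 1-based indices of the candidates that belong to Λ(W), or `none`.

1, 2

Internal map: ζ^{3j} for j=0..3 gives (1,0), (−√2/2,√2/2), (0,−1), (√2/2,√2/2).
#1 (1, -1, -1, -1): internal (1.000000, -0.414214); octagon support 1.000000 vs apothem 1.5 → ∈ W
#2 (1, 0, -1, -1): internal (0.292893, 0.292893); octagon support 0.414214 vs apothem 1.5 → ∈ W
#3 (0, 0, -1, 1): internal (0.707107, 1.707107); octagon support 1.707107 vs apothem 1.5 → ∉ W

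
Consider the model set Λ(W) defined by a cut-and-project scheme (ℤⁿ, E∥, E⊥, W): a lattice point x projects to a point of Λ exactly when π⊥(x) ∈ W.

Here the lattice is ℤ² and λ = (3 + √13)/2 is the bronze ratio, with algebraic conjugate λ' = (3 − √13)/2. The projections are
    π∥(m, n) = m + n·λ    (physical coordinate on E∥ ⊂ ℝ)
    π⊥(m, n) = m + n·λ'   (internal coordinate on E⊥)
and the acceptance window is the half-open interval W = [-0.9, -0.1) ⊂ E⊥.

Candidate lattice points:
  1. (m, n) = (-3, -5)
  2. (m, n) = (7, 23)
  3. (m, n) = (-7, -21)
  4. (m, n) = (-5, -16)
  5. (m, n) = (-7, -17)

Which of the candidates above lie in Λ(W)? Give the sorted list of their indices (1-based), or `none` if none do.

Numerically λ ≈ 3.302776 and λ' = −1/λ ≈ -0.302776.
candidate 1: (m,n)=(-3,-5) → π∥ = -3-5·λ ≈ -19.513878, π⊥ = -3-5·λ' ≈ -1.486122 ∉ [-0.9, -0.1) ⇒ out
candidate 2: (m,n)=(7,23) → π∥ = 7+23·λ ≈ 82.963840, π⊥ = 7+23·λ' ≈ 0.036160 ∉ [-0.9, -0.1) ⇒ out
candidate 3: (m,n)=(-7,-21) → π∥ = -7-21·λ ≈ -76.358288, π⊥ = -7-21·λ' ≈ -0.641712 ∈ [-0.9, -0.1) ⇒ IN Λ
candidate 4: (m,n)=(-5,-16) → π∥ = -5-16·λ ≈ -57.844410, π⊥ = -5-16·λ' ≈ -0.155590 ∈ [-0.9, -0.1) ⇒ IN Λ
candidate 5: (m,n)=(-7,-17) → π∥ = -7-17·λ ≈ -63.147186, π⊥ = -7-17·λ' ≈ -1.852814 ∉ [-0.9, -0.1) ⇒ out

3, 4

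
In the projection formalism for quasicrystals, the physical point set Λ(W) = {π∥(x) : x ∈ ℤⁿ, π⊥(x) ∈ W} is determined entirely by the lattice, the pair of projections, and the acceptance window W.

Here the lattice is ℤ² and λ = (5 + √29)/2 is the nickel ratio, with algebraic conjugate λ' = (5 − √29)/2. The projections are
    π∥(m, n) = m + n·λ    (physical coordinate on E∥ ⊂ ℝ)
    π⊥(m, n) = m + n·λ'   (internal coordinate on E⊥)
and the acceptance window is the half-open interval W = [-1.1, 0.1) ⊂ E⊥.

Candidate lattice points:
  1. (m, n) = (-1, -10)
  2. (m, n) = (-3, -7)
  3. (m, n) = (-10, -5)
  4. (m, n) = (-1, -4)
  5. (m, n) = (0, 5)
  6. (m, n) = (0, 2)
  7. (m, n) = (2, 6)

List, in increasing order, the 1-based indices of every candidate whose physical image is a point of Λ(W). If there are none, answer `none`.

4, 5, 6

Numerically λ ≈ 5.1926 and λ' = −1/λ ≈ -0.1926.
candidate 1: (m,n)=(-1,-10) → π∥ = -1-10·λ ≈ -52.9258, π⊥ = -1-10·λ' ≈ 0.9258 ∉ [-1.1, 0.1) ⇒ out
candidate 2: (m,n)=(-3,-7) → π∥ = -3-7·λ ≈ -39.3481, π⊥ = -3-7·λ' ≈ -1.6519 ∉ [-1.1, 0.1) ⇒ out
candidate 3: (m,n)=(-10,-5) → π∥ = -10-5·λ ≈ -35.9629, π⊥ = -10-5·λ' ≈ -9.0371 ∉ [-1.1, 0.1) ⇒ out
candidate 4: (m,n)=(-1,-4) → π∥ = -1-4·λ ≈ -21.7703, π⊥ = -1-4·λ' ≈ -0.2297 ∈ [-1.1, 0.1) ⇒ IN Λ
candidate 5: (m,n)=(0,5) → π∥ = 0+5·λ ≈ 25.9629, π⊥ = 0+5·λ' ≈ -0.9629 ∈ [-1.1, 0.1) ⇒ IN Λ
candidate 6: (m,n)=(0,2) → π∥ = 0+2·λ ≈ 10.3852, π⊥ = 0+2·λ' ≈ -0.3852 ∈ [-1.1, 0.1) ⇒ IN Λ
candidate 7: (m,n)=(2,6) → π∥ = 2+6·λ ≈ 33.1555, π⊥ = 2+6·λ' ≈ 0.8445 ∉ [-1.1, 0.1) ⇒ out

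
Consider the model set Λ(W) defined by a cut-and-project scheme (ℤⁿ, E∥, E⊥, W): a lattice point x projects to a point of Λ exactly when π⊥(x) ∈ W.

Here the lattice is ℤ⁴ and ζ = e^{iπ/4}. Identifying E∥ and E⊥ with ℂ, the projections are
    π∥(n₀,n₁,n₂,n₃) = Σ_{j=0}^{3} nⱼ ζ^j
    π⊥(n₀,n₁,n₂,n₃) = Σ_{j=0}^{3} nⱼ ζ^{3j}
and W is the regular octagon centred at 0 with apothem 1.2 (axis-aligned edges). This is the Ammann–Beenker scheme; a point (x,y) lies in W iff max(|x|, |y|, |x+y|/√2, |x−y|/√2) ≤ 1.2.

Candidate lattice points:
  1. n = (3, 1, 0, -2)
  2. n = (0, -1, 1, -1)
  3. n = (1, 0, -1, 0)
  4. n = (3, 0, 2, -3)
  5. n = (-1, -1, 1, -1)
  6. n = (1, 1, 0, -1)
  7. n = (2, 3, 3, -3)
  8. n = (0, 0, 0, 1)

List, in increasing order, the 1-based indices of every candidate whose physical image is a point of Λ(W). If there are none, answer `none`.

1, 6, 8

With ζ = e^{iπ/4} the internal vectors are ζ^0,ζ^3,ζ^6,ζ^9.
candidate 1: n = (3, 1, 0, -2) → π⊥ ≈ (+0.8787, -0.7071); max(|x|,|y|,|x±y|/√2) = 1.1213 ≤ 1.2 ⇒ ∈ W
candidate 2: n = (0, -1, 1, -1) → π⊥ ≈ (+0.0000, -2.4142); max(|x|,|y|,|x±y|/√2) = 2.4142 > 1.2 ⇒ ∉ W
candidate 3: n = (1, 0, -1, 0) → π⊥ ≈ (+1.0000, +1.0000); max(|x|,|y|,|x±y|/√2) = 1.4142 > 1.2 ⇒ ∉ W
candidate 4: n = (3, 0, 2, -3) → π⊥ ≈ (+0.8787, -4.1213); max(|x|,|y|,|x±y|/√2) = 4.1213 > 1.2 ⇒ ∉ W
candidate 5: n = (-1, -1, 1, -1) → π⊥ ≈ (-1.0000, -2.4142); max(|x|,|y|,|x±y|/√2) = 2.4142 > 1.2 ⇒ ∉ W
candidate 6: n = (1, 1, 0, -1) → π⊥ ≈ (-0.4142, +0.0000); max(|x|,|y|,|x±y|/√2) = 0.4142 ≤ 1.2 ⇒ ∈ W
candidate 7: n = (2, 3, 3, -3) → π⊥ ≈ (-2.2426, -3.0000); max(|x|,|y|,|x±y|/√2) = 3.7071 > 1.2 ⇒ ∉ W
candidate 8: n = (0, 0, 0, 1) → π⊥ ≈ (+0.7071, +0.7071); max(|x|,|y|,|x±y|/√2) = 1.0000 ≤ 1.2 ⇒ ∈ W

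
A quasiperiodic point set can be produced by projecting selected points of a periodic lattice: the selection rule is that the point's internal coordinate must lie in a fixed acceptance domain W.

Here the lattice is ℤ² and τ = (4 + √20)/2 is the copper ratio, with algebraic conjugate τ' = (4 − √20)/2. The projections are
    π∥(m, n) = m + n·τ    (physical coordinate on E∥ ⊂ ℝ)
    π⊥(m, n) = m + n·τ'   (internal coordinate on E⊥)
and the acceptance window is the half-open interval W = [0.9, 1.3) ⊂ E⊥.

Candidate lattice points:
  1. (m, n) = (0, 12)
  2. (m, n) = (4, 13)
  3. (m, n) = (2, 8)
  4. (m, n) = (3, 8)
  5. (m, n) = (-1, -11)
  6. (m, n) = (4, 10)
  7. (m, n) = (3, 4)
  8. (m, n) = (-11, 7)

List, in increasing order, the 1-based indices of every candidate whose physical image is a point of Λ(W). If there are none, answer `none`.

2, 4

τ' = (4−√20)/2 ≈ -0.2361.
candidate 1: (m,n)=(0,12) → π∥ = 0+12·τ ≈ 50.8328, π⊥ = 0+12·τ' ≈ -2.8328 ∉ [0.9, 1.3) ⇒ out
candidate 2: (m,n)=(4,13) → π∥ = 4+13·τ ≈ 59.0689, π⊥ = 4+13·τ' ≈ 0.9311 ∈ [0.9, 1.3) ⇒ IN Λ
candidate 3: (m,n)=(2,8) → π∥ = 2+8·τ ≈ 35.8885, π⊥ = 2+8·τ' ≈ 0.1115 ∉ [0.9, 1.3) ⇒ out
candidate 4: (m,n)=(3,8) → π∥ = 3+8·τ ≈ 36.8885, π⊥ = 3+8·τ' ≈ 1.1115 ∈ [0.9, 1.3) ⇒ IN Λ
candidate 5: (m,n)=(-1,-11) → π∥ = -1-11·τ ≈ -47.5967, π⊥ = -1-11·τ' ≈ 1.5967 ∉ [0.9, 1.3) ⇒ out
candidate 6: (m,n)=(4,10) → π∥ = 4+10·τ ≈ 46.3607, π⊥ = 4+10·τ' ≈ 1.6393 ∉ [0.9, 1.3) ⇒ out
candidate 7: (m,n)=(3,4) → π∥ = 3+4·τ ≈ 19.9443, π⊥ = 3+4·τ' ≈ 2.0557 ∉ [0.9, 1.3) ⇒ out
candidate 8: (m,n)=(-11,7) → π∥ = -11+7·τ ≈ 18.6525, π⊥ = -11+7·τ' ≈ -12.6525 ∉ [0.9, 1.3) ⇒ out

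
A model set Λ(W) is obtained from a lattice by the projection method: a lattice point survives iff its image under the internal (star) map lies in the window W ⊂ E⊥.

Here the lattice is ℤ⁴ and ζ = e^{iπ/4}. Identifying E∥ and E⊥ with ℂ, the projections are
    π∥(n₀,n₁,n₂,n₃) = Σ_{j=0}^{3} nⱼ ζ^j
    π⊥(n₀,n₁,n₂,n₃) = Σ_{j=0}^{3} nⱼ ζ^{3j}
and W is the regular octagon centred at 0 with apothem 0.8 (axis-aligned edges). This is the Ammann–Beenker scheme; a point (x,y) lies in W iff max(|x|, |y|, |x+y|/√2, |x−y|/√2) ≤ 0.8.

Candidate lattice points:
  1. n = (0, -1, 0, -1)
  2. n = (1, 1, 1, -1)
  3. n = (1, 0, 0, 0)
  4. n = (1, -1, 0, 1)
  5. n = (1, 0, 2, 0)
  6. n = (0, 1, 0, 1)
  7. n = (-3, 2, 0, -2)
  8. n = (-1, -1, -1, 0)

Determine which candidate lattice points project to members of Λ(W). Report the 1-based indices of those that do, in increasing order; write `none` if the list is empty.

With ζ = e^{iπ/4} the internal vectors are ζ^0,ζ^3,ζ^6,ζ^9.
candidate 1: n = (0, -1, 0, -1) → π⊥ ≈ (+0.000000, -1.414214); max(|x|,|y|,|x±y|/√2) = 1.414214 > 0.8 ⇒ ∉ W
candidate 2: n = (1, 1, 1, -1) → π⊥ ≈ (-0.414214, -1.000000); max(|x|,|y|,|x±y|/√2) = 1.000000 > 0.8 ⇒ ∉ W
candidate 3: n = (1, 0, 0, 0) → π⊥ ≈ (+1.000000, +0.000000); max(|x|,|y|,|x±y|/√2) = 1.000000 > 0.8 ⇒ ∉ W
candidate 4: n = (1, -1, 0, 1) → π⊥ ≈ (+2.414214, +0.000000); max(|x|,|y|,|x±y|/√2) = 2.414214 > 0.8 ⇒ ∉ W
candidate 5: n = (1, 0, 2, 0) → π⊥ ≈ (+1.000000, -2.000000); max(|x|,|y|,|x±y|/√2) = 2.121320 > 0.8 ⇒ ∉ W
candidate 6: n = (0, 1, 0, 1) → π⊥ ≈ (+0.000000, +1.414214); max(|x|,|y|,|x±y|/√2) = 1.414214 > 0.8 ⇒ ∉ W
candidate 7: n = (-3, 2, 0, -2) → π⊥ ≈ (-5.828427, +0.000000); max(|x|,|y|,|x±y|/√2) = 5.828427 > 0.8 ⇒ ∉ W
candidate 8: n = (-1, -1, -1, 0) → π⊥ ≈ (-0.292893, +0.292893); max(|x|,|y|,|x±y|/√2) = 0.414214 ≤ 0.8 ⇒ ∈ W

8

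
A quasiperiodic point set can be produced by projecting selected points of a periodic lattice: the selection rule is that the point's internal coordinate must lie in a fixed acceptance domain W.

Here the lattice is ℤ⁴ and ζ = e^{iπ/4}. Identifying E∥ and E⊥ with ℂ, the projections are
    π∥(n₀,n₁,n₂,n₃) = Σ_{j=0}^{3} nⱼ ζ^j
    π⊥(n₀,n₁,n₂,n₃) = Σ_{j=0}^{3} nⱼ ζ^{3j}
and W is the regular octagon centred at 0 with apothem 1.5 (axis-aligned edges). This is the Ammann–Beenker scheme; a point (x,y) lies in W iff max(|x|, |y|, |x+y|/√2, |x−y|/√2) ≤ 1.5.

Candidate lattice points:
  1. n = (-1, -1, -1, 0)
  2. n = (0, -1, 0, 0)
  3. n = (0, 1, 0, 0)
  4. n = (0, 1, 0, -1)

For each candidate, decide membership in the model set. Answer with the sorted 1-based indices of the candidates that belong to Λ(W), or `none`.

1, 2, 3, 4

π⊥(n) = n₀ + n₁ζ³ + n₂ζ⁶ + n₃ζ⁹ where ζ = e^{iπ/4}.
candidate 1: n = (-1, -1, -1, 0) → π⊥ ≈ (-0.29289, +0.29289); max(|x|,|y|,|x±y|/√2) = 0.41421 ≤ 1.5 ⇒ ∈ W
candidate 2: n = (0, -1, 0, 0) → π⊥ ≈ (+0.70711, -0.70711); max(|x|,|y|,|x±y|/√2) = 1.00000 ≤ 1.5 ⇒ ∈ W
candidate 3: n = (0, 1, 0, 0) → π⊥ ≈ (-0.70711, +0.70711); max(|x|,|y|,|x±y|/√2) = 1.00000 ≤ 1.5 ⇒ ∈ W
candidate 4: n = (0, 1, 0, -1) → π⊥ ≈ (-1.41421, +0.00000); max(|x|,|y|,|x±y|/√2) = 1.41421 ≤ 1.5 ⇒ ∈ W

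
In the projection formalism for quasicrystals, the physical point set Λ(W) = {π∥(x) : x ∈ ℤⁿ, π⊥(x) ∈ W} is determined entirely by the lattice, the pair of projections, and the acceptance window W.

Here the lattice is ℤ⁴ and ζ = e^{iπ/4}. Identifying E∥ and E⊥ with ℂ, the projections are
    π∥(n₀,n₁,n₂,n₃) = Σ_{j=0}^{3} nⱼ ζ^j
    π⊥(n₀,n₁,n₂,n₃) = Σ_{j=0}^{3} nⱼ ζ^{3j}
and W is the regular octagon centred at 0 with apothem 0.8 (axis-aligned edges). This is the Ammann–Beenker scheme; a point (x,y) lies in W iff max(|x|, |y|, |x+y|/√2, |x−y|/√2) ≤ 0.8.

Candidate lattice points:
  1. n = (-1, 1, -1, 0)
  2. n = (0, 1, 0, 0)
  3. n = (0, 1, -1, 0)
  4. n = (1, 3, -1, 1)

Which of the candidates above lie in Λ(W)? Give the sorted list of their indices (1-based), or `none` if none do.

Internal map: ζ^{3j} for j=0..3 gives (1,0), (−√2/2,√2/2), (0,−1), (√2/2,√2/2).
candidate 1: n = (-1, 1, -1, 0) → π⊥ ≈ (-1.7071, +1.7071); max(|x|,|y|,|x±y|/√2) = 2.4142 > 0.8 ⇒ ∉ W
candidate 2: n = (0, 1, 0, 0) → π⊥ ≈ (-0.7071, +0.7071); max(|x|,|y|,|x±y|/√2) = 1.0000 > 0.8 ⇒ ∉ W
candidate 3: n = (0, 1, -1, 0) → π⊥ ≈ (-0.7071, +1.7071); max(|x|,|y|,|x±y|/√2) = 1.7071 > 0.8 ⇒ ∉ W
candidate 4: n = (1, 3, -1, 1) → π⊥ ≈ (-0.4142, +3.8284); max(|x|,|y|,|x±y|/√2) = 3.8284 > 0.8 ⇒ ∉ W

none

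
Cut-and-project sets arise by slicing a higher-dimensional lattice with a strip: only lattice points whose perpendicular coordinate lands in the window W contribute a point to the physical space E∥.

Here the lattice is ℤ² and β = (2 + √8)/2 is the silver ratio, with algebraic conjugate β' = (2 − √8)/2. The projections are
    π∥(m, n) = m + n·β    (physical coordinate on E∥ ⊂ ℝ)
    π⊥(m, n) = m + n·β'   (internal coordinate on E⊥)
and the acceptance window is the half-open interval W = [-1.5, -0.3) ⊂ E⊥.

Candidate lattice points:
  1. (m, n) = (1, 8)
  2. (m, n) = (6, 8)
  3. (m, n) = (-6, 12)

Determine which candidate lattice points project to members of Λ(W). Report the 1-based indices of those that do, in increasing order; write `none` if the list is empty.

none

Compute β' = (2−√8)/2 = -0.4142, so π⊥(m,n) = m -0.4142·n.
#1 (1,8): internal coord 1 + (8)·β' = -2.3137; -2.3137 ∉ [-1.5, -0.3) → out
#2 (6,8): internal coord 6 + (8)·β' = +2.6863; +2.6863 ∉ [-1.5, -0.3) → out
#3 (-6,12): internal coord -6 + (12)·β' = -10.9706; -10.9706 ∉ [-1.5, -0.3) → out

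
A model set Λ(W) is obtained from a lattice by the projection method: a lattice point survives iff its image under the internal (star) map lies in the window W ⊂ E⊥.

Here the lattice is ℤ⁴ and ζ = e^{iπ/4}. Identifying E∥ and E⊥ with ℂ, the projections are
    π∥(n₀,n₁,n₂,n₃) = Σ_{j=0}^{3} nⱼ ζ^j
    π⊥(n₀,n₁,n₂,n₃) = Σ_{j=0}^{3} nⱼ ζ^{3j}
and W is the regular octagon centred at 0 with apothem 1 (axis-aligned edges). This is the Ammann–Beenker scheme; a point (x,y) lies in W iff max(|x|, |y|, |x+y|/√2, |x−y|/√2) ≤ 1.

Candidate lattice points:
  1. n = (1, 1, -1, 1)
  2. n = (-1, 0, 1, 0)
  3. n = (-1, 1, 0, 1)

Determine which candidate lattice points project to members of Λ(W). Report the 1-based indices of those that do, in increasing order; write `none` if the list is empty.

π⊥(n) = n₀ + n₁ζ³ + n₂ζ⁶ + n₃ζ⁹ where ζ = e^{iπ/4}.
#1 (1, 1, -1, 1): internal (1.00000, 2.41421); octagon support 2.41421 vs apothem 1 → ∉ W
#2 (-1, 0, 1, 0): internal (-1.00000, -1.00000); octagon support 1.41421 vs apothem 1 → ∉ W
#3 (-1, 1, 0, 1): internal (-1.00000, 1.41421); octagon support 1.70711 vs apothem 1 → ∉ W

none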